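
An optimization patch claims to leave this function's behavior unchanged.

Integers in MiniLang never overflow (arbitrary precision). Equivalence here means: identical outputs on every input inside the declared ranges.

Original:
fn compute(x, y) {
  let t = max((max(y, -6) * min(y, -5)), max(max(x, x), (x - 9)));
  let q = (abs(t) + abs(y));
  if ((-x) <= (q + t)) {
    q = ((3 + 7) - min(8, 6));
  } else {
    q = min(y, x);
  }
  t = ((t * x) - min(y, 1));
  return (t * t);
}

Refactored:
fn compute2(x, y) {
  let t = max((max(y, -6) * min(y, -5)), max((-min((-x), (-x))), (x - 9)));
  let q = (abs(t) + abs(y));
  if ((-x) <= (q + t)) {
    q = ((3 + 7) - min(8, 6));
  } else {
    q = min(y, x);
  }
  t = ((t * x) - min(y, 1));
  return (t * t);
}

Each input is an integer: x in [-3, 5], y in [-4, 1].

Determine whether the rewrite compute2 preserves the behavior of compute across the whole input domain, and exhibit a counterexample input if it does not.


Behavior is preserved: although min/max/abs usage differs, the outputs never diverge.
One worked example (x=4, y=1) — compute: t becomes 4; next q becomes 5; next ((-x) <= (q + t)) evaluates to true; next q becomes 4; next t becomes 15; next final value 225; compute2: t becomes 4; next q becomes 5; next ((-x) <= (q + t)) evaluates to true; next q becomes 4; next t becomes 15; next final value 225; agreement on 225.
Across all 54 domain points the two functions coincide.
verdict: equivalent


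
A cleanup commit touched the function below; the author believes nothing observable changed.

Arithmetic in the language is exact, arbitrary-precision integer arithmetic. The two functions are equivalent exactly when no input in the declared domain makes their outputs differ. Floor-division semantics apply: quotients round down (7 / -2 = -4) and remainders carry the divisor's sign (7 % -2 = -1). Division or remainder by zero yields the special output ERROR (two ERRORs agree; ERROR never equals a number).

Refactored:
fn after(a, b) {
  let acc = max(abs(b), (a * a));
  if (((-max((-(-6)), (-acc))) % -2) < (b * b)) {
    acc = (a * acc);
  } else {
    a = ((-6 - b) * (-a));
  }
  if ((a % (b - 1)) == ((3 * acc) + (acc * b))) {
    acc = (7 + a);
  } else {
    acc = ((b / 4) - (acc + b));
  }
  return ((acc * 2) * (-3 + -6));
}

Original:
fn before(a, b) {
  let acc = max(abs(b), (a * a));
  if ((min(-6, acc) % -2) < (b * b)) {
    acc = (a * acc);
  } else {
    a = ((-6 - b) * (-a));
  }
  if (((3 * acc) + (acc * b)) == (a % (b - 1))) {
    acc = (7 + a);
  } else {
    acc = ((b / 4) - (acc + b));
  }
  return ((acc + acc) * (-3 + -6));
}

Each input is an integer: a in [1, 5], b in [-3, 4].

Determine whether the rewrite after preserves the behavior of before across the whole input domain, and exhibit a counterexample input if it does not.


Equivalent — the differences include arithmetic usage differs, constant usage differs, min/max/abs usage differs, yet no declared input distinguishes the two.
Tracing a=4, b=0: before: acc := 16 | ((min(-6, acc) % -2) < (b * b)): false | a := 24 | (((3 * acc) + (acc * b)) == (a % (b - 1))): false | acc := -16 | result 288 | after: acc := 16 | (((-max((-(-6)), (-acc))) % -2) < (b * b)): false | a := 24 | ((a % (b - 1)) == ((3 * acc) + (acc * b))): false | acc := -16 | result 288 — matching result 288.
Checked all 40 inputs in the declared domain: the outputs agree on every one.
verdict: equivalent


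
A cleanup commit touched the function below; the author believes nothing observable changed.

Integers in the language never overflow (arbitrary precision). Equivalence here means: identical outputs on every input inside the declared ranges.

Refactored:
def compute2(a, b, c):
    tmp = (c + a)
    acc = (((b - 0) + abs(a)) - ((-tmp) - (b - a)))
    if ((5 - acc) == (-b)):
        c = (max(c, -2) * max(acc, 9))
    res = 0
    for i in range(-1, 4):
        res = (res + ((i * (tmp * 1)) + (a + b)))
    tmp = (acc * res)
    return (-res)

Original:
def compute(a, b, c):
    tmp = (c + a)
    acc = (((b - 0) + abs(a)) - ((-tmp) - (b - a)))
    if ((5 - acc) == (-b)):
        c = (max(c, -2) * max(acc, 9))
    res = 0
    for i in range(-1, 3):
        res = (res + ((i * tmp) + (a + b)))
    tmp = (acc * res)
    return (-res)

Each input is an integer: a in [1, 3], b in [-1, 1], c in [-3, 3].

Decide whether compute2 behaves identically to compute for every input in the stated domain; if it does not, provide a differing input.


Try a=1, b=-1, c=-3.
compute: tmp := -2 | acc := -4 | ((5 - acc) == (-b)): false | res := 0 | iter i=-1: | res := 2 | iter i=0: | res := 2 | iter i=1: | res := 0 | iter i=2: | res := -4 | tmp := 16 | result 4
compute2: tmp := -2 | acc := -4 | ((5 - acc) == (-b)): false | res := 0 | iter i=-1: | res := 2 | iter i=0: | res := 2 | iter i=1: | res := 0 | iter i=2: | res := -4 | iter i=3: | res := -10 | tmp := 40 | result 10
4 vs 10 — the two versions disagree here.
verdict: not equivalent; witness: a=1, b=-1, c=-3


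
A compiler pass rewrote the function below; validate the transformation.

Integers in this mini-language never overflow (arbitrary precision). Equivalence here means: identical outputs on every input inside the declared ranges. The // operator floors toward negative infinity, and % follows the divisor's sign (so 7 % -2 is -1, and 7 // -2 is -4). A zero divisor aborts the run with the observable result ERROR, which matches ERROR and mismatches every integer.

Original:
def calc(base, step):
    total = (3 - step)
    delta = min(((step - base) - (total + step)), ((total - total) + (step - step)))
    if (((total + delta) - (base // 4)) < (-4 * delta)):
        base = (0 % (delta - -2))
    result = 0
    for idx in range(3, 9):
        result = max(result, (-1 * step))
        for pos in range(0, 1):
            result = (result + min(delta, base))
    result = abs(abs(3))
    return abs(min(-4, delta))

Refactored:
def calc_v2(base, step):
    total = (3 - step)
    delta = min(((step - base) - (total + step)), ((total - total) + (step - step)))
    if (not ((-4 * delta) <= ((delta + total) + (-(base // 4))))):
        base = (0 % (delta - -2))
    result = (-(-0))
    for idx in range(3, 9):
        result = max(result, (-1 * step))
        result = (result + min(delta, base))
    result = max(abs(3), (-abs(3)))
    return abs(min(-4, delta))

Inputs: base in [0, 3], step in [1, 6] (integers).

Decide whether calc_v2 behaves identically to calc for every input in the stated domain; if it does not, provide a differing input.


The two are interchangeable: loop structure differs; also statement counts differ; also comparison usage differs; also min/max/abs usage differs; also boolean connective usage differs; also arithmetic usage differs; also local variable names differ; also constant usage differs, and every declared input agrees.
As a probe, take base=3, step=5: calc runs total=-2, then delta=-1, then (((total + delta) - (base // 4)) < (-4 * delta)) is true, then base=0, then result=0, then (idx=3), then result=0, then (pos=0), then result=-1, then (idx=4), then result=-1, then (pos=0), then result=-2, then (idx=5), then result=-2, then (pos=0), then result=-3, then (idx=6), then result=-3, then (pos=0), then result=-4, then (idx=7), then result=-4, then (pos=0), then result=-5, then (idx=8), then result=-5, then (pos=0), then result=-6, then result=3, then returns 4; calc_v2 runs total=-2, then delta=-1, then (not ((-4 * delta) <= ((delta + total) + (-(base // 4))))) is true, then base=0, then result=0, then (idx=3), then result=0, then result=-1, then (idx=4), then result=-1, then result=-2, then (idx=5), then result=-2, then result=-3, then (idx=6), then result=-3, then result=-4, then (idx=7), then result=-4, then result=-5, then (idx=8), then result=-5, then result=-6, then result=3, then returns 4; both end at 4.
Across all 24 domain points the two functions coincide.
verdict: equivalent


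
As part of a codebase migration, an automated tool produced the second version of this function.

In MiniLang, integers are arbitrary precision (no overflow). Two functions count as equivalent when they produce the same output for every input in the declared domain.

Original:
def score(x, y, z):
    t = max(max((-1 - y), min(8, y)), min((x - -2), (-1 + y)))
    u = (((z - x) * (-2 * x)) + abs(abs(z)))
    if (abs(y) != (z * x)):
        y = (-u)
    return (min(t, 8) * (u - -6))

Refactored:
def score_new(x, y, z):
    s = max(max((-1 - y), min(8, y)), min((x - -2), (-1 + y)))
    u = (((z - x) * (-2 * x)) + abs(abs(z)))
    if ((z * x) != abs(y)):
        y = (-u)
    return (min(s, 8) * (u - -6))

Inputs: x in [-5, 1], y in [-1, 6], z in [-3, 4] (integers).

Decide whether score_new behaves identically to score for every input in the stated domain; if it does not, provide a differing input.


Reading the diff, among the changes: local variable names differ.
One worked example (x=-3, y=5, z=-1) — score: t becomes 5; next u becomes 13; next (abs(y) != (z * x)) evaluates to true; next y becomes -13; next final value 95; score_new: s becomes 5; next u becomes 13; next ((z * x) != abs(y)) evaluates to true; next y becomes -13; next final value 95; agreement on 95.
Checked all 448 inputs in the declared domain: the outputs agree on every one.
verdict: equivalent


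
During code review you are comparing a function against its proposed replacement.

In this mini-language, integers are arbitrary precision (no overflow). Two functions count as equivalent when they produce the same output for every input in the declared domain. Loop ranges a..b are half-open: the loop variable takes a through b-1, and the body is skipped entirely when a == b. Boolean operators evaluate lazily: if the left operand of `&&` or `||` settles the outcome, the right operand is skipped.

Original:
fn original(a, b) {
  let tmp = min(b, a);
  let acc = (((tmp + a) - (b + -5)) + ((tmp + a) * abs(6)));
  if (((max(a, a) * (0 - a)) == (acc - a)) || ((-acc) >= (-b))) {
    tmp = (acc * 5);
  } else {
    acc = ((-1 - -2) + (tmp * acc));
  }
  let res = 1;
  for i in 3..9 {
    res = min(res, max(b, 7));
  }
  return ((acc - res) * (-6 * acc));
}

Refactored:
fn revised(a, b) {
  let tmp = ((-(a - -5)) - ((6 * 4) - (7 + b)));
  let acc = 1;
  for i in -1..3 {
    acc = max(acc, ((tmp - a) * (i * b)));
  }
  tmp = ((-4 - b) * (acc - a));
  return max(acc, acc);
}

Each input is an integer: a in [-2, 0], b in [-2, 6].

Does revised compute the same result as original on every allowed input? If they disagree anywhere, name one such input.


Not equivalent: a=-2, b=-2 separates them (-2772 vs 80).
original: tmp becomes -2; next acc becomes -21; next (((max(a, a) * (0 - a)) == (acc - a)) || ((-acc) >= (-b))) evaluates to true; next tmp becomes -105; next res becomes 1; next at i=3:; next res becomes 1; next at i=4:; next res becomes 1; next at i=5:; next res becomes 1; next at i=6:; next res becomes 1; next at i=7:; next res becomes 1; next at i=8:; next res becomes 1; next final value -2772
revised: tmp becomes -22; next acc becomes 1; next at i=-1:; next acc becomes 1; next at i=0:; next acc becomes 1; next at i=1:; next acc becomes 40; next at i=2:; next acc becomes 80; next tmp becomes -164; next final value 80
verdict: not equivalent; witness: a=-2, b=-2


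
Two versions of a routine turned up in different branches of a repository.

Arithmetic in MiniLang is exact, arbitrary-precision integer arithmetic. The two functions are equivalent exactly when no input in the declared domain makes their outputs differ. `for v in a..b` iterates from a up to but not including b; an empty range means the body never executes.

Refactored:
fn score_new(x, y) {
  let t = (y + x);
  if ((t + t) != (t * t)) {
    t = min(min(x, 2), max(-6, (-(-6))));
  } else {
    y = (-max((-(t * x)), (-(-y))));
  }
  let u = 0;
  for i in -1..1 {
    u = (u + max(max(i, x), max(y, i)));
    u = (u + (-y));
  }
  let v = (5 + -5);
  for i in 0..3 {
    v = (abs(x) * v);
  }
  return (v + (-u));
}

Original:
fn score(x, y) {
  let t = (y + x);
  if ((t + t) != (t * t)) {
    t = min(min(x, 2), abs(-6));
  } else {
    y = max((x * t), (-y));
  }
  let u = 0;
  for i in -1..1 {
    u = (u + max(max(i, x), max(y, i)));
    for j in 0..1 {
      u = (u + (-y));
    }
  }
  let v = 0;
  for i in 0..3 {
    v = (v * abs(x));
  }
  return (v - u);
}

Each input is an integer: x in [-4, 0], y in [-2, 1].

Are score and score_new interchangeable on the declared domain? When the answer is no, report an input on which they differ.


These are not equivalent — on x=-1, y=1 the outputs split (0 vs -1).
score: t becomes 0; next ((t + t) != (t * t)) evaluates to false; next y becomes 0; next u becomes 0; next at i=-1:; next u becomes 0; next at j=0:; next u becomes 0; next at i=0:; next u becomes 0; next at j=0:; next u becomes 0; next v becomes 0; next at i=0:; next v becomes 0; next at i=1:; next v becomes 0; next at i=2:; next v becomes 0; next final value 0
score_new: t becomes 0; next ((t + t) != (t * t)) evaluates to false; next y becomes -1; next u becomes 0; next at i=-1:; next u becomes -1; next u becomes 0; next at i=0:; next u becomes 0; next u becomes 1; next v becomes 0; next at i=0:; next v becomes 0; next at i=1:; next v becomes 0; next at i=2:; next v becomes 0; next final value -1
verdict: not equivalent; witness: x=-1, y=1


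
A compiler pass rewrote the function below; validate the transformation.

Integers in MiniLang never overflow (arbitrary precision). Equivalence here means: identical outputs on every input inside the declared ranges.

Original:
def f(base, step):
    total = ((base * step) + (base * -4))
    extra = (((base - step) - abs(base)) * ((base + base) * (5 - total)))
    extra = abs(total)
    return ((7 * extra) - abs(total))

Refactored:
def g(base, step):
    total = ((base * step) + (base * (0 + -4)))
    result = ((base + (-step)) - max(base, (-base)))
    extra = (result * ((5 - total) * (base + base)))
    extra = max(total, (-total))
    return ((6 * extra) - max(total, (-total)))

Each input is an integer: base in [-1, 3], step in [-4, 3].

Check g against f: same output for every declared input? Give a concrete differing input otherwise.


Not equivalent: base=-1, step=-4 separates them (48 vs 40).
f: total := 8 | extra := 12 | extra := 8 | result 48
g: total := 8 | result := 2 | extra := 12 | extra := 8 | result 40
verdict: not equivalent; witness: base=-1, step=-4


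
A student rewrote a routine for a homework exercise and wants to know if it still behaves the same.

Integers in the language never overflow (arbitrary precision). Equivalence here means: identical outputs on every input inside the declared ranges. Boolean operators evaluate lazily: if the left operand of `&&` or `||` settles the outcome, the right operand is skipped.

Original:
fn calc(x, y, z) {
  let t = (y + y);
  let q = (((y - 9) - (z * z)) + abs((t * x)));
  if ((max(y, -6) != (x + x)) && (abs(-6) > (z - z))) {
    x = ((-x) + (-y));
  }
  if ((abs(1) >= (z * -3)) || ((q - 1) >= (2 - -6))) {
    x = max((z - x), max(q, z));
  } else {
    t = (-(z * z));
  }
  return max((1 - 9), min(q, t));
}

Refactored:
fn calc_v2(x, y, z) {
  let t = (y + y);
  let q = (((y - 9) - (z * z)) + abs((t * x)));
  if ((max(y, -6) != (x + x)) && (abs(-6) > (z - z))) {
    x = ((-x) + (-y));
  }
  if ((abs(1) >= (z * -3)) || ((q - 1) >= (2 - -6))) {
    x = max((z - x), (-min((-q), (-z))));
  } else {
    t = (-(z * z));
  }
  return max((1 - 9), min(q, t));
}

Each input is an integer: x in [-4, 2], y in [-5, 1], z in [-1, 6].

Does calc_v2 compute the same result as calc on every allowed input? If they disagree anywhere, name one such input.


Reading the diff, among the changes: min/max/abs usage differs.
Tracing x=-2, y=0, z=4: calc: t=0, then q=-25, then ((max(y, -6) != (x + x)) && (abs(-6) > (z - z))) is true, then x=2, then ((abs(1) >= (z * -3)) || ((q - 1) >= (2 - -6))) is true, then x=4, then returns -8 | calc_v2: t=0, then q=-25, then ((max(y, -6) != (x + x)) && (abs(-6) > (z - z))) is true, then x=2, then ((abs(1) >= (z * -3)) || ((q - 1) >= (2 - -6))) is true, then x=4, then returns -8 — matching result -8.
Checked all 392 inputs in the declared domain: the outputs agree on every one.
verdict: equivalent


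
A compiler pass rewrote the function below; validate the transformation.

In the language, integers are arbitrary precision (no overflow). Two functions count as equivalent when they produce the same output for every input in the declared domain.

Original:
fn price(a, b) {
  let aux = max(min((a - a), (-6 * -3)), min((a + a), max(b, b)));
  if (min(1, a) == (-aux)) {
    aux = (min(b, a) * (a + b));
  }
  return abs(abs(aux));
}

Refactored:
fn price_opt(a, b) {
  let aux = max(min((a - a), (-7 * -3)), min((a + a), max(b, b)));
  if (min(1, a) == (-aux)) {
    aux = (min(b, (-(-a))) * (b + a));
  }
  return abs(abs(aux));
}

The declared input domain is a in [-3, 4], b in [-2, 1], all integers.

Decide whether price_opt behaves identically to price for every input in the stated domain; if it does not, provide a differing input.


Equivalent. Although `-6` became `-7`, no input in the stated domain can expose it.
An exhaustive pass over the 32 declared inputs shows identical outputs.
One worked example (a=0, b=1) — price: aux=0, then (min(1, a) == (-aux)) is true, then aux=0, then returns 0; price_opt: aux=0, then (min(1, a) == (-aux)) is true, then aux=0, then returns 0; agreement on 0.
verdict: equivalent


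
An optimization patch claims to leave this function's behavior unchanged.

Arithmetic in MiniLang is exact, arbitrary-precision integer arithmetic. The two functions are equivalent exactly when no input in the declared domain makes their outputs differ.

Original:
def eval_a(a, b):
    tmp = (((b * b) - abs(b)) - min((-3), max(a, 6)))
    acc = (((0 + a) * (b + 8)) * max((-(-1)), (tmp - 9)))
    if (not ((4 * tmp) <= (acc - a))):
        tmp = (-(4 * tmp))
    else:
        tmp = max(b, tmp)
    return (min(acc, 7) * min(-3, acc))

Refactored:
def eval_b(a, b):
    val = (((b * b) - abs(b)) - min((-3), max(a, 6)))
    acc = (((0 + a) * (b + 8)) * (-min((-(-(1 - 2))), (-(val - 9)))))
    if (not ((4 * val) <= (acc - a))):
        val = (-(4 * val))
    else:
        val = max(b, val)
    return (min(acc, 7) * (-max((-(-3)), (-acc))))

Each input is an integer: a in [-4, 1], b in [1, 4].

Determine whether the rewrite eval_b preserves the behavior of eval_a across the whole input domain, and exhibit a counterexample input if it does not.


Behavior is preserved: although arithmetic usage differs; also constant usage differs; also local variable names differ, the outputs never diverge.
One worked example (a=-4, b=3) — eval_a: tmp = 9; acc = -44; (not ((4 * tmp) <= (acc - a))) -> true; tmp = -36; return 1936; eval_b: val = 9; acc = -44; (not ((4 * val) <= (acc - a))) -> true; val = -36; return 1936; agreement on 1936.
Sweeping the whole domain (24 inputs) finds no disagreement.
verdict: equivalent


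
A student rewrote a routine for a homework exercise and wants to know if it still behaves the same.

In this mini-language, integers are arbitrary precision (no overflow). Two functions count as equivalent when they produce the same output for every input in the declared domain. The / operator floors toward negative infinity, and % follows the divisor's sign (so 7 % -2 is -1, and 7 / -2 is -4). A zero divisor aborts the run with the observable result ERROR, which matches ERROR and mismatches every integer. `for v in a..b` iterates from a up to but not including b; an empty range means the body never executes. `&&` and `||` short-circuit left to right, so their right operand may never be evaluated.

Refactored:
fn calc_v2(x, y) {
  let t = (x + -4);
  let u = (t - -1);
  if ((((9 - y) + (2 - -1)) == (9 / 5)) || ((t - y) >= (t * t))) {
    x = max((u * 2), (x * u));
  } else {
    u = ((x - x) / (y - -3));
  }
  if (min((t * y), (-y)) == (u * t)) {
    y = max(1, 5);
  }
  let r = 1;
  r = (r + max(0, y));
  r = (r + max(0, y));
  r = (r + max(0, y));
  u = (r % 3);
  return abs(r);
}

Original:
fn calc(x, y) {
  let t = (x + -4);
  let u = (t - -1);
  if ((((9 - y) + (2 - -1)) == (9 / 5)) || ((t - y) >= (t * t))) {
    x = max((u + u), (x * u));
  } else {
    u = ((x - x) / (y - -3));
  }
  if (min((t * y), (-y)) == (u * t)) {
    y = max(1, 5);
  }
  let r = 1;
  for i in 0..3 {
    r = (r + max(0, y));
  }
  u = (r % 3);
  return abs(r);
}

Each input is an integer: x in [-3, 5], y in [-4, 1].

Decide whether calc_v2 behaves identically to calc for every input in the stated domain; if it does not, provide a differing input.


Side by side, the visible changes include: statement counts differ; local variable names differ; loop structure differs; min/max/abs usage differs; constant usage differs; arithmetic usage differs.
One worked example (x=2, y=-3) — calc: t := -2 | u := -1 | ((((9 - y) + (2 - -1)) == (9 / 5)) || ((t - y) >= (t * t))): false | divide-by-zero, output ERROR; calc_v2: t := -2 | u := -1 | ((((9 - y) + (2 - -1)) == (9 / 5)) || ((t - y) >= (t * t))): false | divide-by-zero, output ERROR; agreement on ERROR.
An exhaustive pass over the 54 declared inputs shows identical outputs.
verdict: equivalent


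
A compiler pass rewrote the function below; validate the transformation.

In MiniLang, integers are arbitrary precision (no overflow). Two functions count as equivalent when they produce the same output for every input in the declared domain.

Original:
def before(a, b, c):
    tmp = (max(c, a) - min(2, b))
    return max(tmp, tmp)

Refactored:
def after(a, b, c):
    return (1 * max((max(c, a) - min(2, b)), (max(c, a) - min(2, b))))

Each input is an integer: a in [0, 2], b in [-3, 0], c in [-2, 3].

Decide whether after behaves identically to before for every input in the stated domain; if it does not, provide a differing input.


Comparing the listings, the differences include: arithmetic usage differs; and min/max/abs usage differs; and statement counts differ; and constant usage differs; and local variable names differ.
Spot check at a=2, b=-2, c=-1 — before: tmp=4, then returns 4. after: returns 4. Both give 4.
An exhaustive pass over the 72 declared inputs shows identical outputs.
verdict: equivalent


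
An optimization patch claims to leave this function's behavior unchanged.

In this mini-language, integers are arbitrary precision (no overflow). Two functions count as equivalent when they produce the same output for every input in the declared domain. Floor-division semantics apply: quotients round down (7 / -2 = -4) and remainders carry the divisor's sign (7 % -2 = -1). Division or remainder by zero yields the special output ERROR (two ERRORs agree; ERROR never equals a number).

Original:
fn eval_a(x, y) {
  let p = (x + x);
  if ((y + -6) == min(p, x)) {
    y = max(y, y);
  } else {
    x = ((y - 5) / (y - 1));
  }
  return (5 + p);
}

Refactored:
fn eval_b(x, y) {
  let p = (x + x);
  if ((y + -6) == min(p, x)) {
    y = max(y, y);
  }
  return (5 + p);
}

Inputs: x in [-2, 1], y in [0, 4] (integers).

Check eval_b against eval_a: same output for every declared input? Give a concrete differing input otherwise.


The rewrite breaks on x=-2, y=1, where the results are ERROR and 1.
eval_a: p becomes -4; next ((y + -6) == min(p, x)) evaluates to false; next hits division by zero so the output is ERROR
eval_b: p becomes -4; next ((y + -6) == min(p, x)) evaluates to false; next final value 1
verdict: not equivalent; witness: x=-2, y=1


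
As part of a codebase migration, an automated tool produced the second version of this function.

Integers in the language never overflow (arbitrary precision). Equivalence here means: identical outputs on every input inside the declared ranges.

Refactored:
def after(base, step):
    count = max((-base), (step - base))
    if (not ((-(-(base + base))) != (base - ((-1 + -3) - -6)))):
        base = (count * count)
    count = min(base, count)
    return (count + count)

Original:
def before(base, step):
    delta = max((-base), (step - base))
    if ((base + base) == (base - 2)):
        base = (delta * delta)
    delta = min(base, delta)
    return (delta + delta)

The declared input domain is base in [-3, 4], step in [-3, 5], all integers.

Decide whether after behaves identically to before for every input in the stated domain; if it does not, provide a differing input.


This is a faithful refactor — comparison usage differs, plus constant usage differs, plus boolean connective usage differs, plus local variable names differ, plus arithmetic usage differs, but the computed results match everywhere.
One worked example (base=2, step=5) — before: delta := 3 | ((base + base) == (base - 2)): false | delta := 2 | result 4; after: count := 3 | (not ((-(-(base + base))) != (base - ((-1 + -3) - -6)))): false | count := 2 | result 4; agreement on 4.
Checked all 72 inputs in the declared domain: the outputs agree on every one.
verdict: equivalent


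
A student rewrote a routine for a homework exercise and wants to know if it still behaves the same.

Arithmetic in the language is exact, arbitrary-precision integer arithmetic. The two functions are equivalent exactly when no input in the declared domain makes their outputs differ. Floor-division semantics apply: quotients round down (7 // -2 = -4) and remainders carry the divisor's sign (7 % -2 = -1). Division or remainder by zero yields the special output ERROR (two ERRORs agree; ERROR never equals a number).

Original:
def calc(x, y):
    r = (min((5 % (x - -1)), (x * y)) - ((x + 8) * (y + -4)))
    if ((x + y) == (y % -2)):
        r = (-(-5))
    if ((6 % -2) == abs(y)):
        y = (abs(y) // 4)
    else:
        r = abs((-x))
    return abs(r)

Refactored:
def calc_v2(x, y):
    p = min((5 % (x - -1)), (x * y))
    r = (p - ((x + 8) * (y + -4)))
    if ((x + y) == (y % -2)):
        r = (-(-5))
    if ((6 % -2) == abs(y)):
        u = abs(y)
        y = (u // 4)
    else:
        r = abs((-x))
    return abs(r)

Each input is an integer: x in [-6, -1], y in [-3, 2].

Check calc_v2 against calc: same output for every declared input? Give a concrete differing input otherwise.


The two versions differ — the changes include statement counts differ; local variable names differ.
As a probe, take x=-4, y=-3: calc runs r := 27 | ((x + y) == (y % -2)): false | ((6 % -2) == abs(y)): false | r := 4 | result 4; calc_v2 runs p := -1 | r := 27 | ((x + y) == (y % -2)): false | ((6 % -2) == abs(y)): false | r := 4 | result 4; both end at 4.
Sweeping the whole domain (36 inputs) finds no disagreement.
verdict: equivalent


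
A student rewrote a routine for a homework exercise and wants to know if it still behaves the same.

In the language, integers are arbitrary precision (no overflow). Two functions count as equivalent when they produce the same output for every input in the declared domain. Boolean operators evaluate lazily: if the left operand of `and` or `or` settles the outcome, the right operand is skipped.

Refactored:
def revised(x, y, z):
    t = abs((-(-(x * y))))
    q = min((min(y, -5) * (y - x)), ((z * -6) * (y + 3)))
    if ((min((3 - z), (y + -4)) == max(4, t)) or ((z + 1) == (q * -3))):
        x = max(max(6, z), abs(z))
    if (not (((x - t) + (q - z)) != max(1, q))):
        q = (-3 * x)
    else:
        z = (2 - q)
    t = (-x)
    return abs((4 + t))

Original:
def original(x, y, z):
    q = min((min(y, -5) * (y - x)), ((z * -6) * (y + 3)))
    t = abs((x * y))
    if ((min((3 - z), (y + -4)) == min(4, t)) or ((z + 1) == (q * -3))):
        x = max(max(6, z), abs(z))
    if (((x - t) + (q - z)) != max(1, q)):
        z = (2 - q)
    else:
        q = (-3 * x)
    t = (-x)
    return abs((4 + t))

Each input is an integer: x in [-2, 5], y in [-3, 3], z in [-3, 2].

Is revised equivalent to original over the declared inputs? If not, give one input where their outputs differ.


Equivalent. The one real change (`min(4, t)` became `max(4, t)`) has no effect anywhere in the declared ranges.
Sweeping the whole domain (336 inputs) finds no disagreement.
One worked example (x=2, y=-1, z=2) — original: q = -24; t = 2; ((min((3 - z), (y + -4)) == min(4, t)) or ((z + 1) == (q * -3))) -> false; (((x - t) + (q - z)) != max(1, q)) -> true; z = 26; t = -2; return 2; revised: t = 2; q = -24; ((min((3 - z), (y + -4)) == max(4, t)) or ((z + 1) == (q * -3))) -> false; (not (((x - t) + (q - z)) != max(1, q))) -> false; z = 26; t = -2; return 2; agreement on 2.
verdict: equivalent


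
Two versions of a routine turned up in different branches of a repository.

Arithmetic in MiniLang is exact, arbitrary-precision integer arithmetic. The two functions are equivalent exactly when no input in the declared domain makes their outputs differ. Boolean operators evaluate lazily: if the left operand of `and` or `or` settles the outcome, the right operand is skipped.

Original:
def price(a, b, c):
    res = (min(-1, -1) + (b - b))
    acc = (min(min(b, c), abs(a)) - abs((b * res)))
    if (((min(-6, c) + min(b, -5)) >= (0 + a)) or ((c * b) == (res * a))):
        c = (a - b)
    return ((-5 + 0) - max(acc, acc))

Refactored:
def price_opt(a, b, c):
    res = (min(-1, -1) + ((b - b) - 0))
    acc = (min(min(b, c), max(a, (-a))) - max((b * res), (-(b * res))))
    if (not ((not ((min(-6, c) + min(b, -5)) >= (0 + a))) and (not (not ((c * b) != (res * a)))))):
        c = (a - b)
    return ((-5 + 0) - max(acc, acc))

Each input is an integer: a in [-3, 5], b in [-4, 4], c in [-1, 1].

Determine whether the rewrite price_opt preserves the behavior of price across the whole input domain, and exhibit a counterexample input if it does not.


This is a faithful refactor — min/max/abs usage differs, plus constant usage differs, plus comparison usage differs, plus arithmetic usage differs, plus boolean connective usage differs, but the computed results match everywhere.
One worked example (a=3, b=3, c=1) — price: res := -1 | acc := -2 | (((min(-6, c) + min(b, -5)) >= (0 + a)) or ((c * b) == (res * a))): false | result -3; price_opt: res := -1 | acc := -2 | (not ((not ((min(-6, c) + min(b, -5)) >= (0 + a))) and (not (not ((c * b) != (res * a)))))): false | result -3; agreement on -3.
Checked all 243 inputs in the declared domain: the outputs agree on every one.
verdict: equivalent


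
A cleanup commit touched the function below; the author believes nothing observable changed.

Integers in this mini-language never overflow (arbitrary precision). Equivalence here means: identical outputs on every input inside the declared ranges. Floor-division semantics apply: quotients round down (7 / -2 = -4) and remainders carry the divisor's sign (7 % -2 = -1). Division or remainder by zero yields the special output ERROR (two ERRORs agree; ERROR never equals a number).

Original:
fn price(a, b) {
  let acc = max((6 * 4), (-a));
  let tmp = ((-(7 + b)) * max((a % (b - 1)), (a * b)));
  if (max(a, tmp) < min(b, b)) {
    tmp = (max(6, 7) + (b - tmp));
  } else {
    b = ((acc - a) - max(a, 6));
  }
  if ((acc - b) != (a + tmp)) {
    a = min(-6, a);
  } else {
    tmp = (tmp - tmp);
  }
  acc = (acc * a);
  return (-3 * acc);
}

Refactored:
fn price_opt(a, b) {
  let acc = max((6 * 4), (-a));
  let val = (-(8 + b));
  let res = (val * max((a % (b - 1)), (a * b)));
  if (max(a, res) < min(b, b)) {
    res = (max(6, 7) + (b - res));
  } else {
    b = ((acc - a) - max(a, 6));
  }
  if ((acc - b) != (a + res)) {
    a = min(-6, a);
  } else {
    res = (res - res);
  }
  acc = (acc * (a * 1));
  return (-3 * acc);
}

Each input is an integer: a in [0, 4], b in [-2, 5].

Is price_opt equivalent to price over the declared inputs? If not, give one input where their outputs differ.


There is a counterexample at a=1, b=-1: -72 on one side, 432 on the other.
price: acc := 24 | tmp := 6 | (max(a, tmp) < min(b, b)): false | b := 17 | ((acc - b) != (a + tmp)): false | tmp := 0 | acc := 24 | result -72
price_opt: acc := 24 | val := -7 | res := 7 | (max(a, res) < min(b, b)): false | b := 17 | ((acc - b) != (a + res)): true | a := -6 | acc := -144 | result 432
verdict: not equivalent; witness: a=1, b=-1


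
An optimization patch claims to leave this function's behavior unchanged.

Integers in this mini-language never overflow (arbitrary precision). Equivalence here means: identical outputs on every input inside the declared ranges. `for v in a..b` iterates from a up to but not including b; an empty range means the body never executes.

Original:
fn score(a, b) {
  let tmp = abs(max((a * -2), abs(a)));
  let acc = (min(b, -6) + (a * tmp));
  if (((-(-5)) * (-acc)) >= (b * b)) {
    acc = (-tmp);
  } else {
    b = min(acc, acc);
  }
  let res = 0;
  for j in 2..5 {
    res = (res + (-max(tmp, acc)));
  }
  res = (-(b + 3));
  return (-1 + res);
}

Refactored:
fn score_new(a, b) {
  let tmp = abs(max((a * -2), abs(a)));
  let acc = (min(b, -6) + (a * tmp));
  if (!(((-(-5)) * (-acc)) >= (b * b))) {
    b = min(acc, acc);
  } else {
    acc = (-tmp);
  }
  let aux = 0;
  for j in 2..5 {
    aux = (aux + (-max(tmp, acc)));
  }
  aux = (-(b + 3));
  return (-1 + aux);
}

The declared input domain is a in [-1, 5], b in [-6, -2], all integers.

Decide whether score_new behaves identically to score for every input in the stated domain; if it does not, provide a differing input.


Behavior is preserved: although boolean connective usage differs; local variable names differ, the outputs never diverge.
One worked example (a=-1, b=-4) — score: tmp=2, then acc=-8, then (((-(-5)) * (-acc)) >= (b * b)) is true, then acc=-2, then res=0, then (j=2), then res=-2, then (j=3), then res=-4, then (j=4), then res=-6, then res=1, then returns 0; score_new: tmp=2, then acc=-8, then (!(((-(-5)) * (-acc)) >= (b * b))) is false, then acc=-2, then aux=0, then (j=2), then aux=-2, then (j=3), then aux=-4, then (j=4), then aux=-6, then aux=1, then returns 0; agreement on 0.
Sweeping the whole domain (35 inputs) finds no disagreement.
verdict: equivalent


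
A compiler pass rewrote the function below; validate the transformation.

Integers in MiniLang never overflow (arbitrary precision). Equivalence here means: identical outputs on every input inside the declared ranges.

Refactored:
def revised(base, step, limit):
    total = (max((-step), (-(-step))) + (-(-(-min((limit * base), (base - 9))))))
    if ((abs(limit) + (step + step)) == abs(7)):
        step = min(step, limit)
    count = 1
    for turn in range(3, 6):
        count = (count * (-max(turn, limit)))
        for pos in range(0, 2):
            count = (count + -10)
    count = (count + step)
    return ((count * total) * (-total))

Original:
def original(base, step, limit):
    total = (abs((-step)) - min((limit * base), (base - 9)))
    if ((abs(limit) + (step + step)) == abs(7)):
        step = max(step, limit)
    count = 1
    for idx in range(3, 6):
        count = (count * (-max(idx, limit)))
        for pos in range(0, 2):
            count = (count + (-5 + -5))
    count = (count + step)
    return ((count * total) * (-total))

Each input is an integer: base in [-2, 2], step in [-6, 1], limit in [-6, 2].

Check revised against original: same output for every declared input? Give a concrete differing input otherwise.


Consider the input base=-2, step=1, limit=-5.
original: total becomes 12; next ((abs(limit) + (step + step)) == abs(7)) evaluates to true; next step becomes 1; next count becomes 1; next at idx=3:; next count becomes -3; next at pos=0:; next count becomes -13; next at pos=1:; next count becomes -23; next at idx=4:; next count becomes 92; next at pos=0:; next count becomes 82; next at pos=1:; next count becomes 72; next at idx=5:; next count becomes -360; next at pos=0:; next count becomes -370; next at pos=1:; next count becomes -380; next count becomes -379; next final value 54576
revised: total becomes 12; next ((abs(limit) + (step + step)) == abs(7)) evaluates to true; next step becomes -5; next count becomes 1; next at turn=3:; next count becomes -3; next at pos=0:; next count becomes -13; next at pos=1:; next count becomes -23; next at turn=4:; next count becomes 92; next at pos=0:; next count becomes 82; next at pos=1:; next count becomes 72; next at turn=5:; next count becomes -360; next at pos=0:; next count becomes -370; next at pos=1:; next count becomes -380; next count becomes -385; next final value 55440
54576 vs 55440 — the two versions disagree here.
verdict: not equivalent; witness: base=-2, step=1, limit=-5


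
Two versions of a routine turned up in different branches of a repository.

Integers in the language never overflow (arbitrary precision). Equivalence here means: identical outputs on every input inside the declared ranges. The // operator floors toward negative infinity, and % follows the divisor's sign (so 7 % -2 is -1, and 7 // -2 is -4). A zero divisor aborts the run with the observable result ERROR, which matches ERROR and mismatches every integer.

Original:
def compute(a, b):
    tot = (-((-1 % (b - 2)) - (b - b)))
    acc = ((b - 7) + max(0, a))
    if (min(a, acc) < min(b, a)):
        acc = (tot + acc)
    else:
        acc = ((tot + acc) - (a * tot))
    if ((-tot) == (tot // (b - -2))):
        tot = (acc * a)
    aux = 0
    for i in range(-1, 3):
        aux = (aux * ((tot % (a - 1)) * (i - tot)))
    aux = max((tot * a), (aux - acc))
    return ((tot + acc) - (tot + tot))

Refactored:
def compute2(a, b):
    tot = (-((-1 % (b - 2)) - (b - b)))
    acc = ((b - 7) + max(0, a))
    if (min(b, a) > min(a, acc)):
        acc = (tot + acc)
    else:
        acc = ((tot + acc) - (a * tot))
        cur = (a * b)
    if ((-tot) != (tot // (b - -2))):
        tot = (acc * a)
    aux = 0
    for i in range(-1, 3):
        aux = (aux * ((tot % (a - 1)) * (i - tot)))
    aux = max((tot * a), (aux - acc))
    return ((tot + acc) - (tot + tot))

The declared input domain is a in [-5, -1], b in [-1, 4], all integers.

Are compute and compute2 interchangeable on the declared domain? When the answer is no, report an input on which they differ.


There is a counterexample at a=-5, b=-1: -8 on one side, -42 on the other.
compute: tot = 1; acc = -8; (min(a, acc) < min(b, a)) -> true; acc = -7; ((-tot) == (tot // (b - -2))) -> false; aux = 0; [i=-1]; aux = 0; [i=0]; aux = 0; [i=1]; aux = 0; [i=2]; aux = 0; aux = 7; return -8
compute2: tot = 1; acc = -8; (min(b, a) > min(a, acc)) -> true; acc = -7; ((-tot) != (tot // (b - -2))) -> true; tot = 35; aux = 0; [i=-1]; aux = 0; [i=0]; aux = 0; [i=1]; aux = 0; [i=2]; aux = 0; aux = 7; return -42
verdict: not equivalent; witness: a=-5, b=-1


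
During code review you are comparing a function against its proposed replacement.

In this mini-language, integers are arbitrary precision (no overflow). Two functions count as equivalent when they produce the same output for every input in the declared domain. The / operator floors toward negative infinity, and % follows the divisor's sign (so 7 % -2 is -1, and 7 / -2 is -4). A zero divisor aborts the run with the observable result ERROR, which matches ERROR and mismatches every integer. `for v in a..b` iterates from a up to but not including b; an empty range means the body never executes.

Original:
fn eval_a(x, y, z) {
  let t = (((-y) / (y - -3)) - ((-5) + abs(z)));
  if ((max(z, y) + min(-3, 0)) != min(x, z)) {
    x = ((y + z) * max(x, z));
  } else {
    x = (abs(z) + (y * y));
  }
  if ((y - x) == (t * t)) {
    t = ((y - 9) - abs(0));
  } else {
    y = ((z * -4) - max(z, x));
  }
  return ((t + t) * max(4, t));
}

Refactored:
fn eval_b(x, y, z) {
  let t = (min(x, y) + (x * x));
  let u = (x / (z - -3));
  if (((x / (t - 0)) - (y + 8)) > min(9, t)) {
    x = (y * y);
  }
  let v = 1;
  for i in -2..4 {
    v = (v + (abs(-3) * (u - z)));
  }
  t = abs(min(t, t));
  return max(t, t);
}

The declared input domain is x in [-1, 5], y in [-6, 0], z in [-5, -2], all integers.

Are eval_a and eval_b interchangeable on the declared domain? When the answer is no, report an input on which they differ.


There is a counterexample at x=-1, y=-6, z=-5: -16 on one side, 5 on the other.
eval_a: t=-2, then ((max(z, y) + min(-3, 0)) != min(x, z)) is true, then x=11, then ((y - x) == (t * t)) is false, then y=9, then returns -16
eval_b: t=-5, then u=0, then (((x / (t - 0)) - (y + 8)) > min(9, t)) is true, then x=36, then v=1, then (i=-2), then v=16, then (i=-1), then v=31, then (i=0), then v=46, then (i=1), then v=61, then (i=2), then v=76, then (i=3), then v=91, then t=5, then returns 5
verdict: not equivalent; witness: x=-1, y=-6, z=-5
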